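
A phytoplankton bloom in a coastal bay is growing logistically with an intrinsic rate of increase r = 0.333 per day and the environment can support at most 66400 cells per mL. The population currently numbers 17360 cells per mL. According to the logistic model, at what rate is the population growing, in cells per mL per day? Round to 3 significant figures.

4270 cells per mL per day

dN/dt = rN(1 − N/K) = 0.333 × 17360 × (1 − 17360/66400).
1 − 17360/66400 = 0.73855; dN/dt = 0.333 × 17360 × 0.73855 = 4269.5.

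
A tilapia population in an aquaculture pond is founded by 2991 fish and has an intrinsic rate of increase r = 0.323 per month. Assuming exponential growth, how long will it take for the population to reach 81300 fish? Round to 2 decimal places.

Set N₀·e^(rt) = 81300: e^(0.323·t) = 81300/2991 = 27.182.
0.323·t = ln(27.182) = 3.3025, so t = 3.3025/0.323 = 10.225.

10.22 months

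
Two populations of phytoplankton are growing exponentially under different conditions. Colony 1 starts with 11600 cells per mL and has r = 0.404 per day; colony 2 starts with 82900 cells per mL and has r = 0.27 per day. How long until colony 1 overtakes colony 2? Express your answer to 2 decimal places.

Set 11600·e^(0.404t) = 82900·e^(0.27t).
e^((0.404 − 0.27)t) = 82900/11600 → e^(0.134·t) = 7.1466.
0.134·t = ln(7.1466) = 1.9666, so t = 1.9666/0.134 = 14.676.

14.68 days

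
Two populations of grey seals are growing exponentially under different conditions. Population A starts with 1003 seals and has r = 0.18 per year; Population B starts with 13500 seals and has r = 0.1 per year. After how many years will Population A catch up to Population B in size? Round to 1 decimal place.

32.5 years

Set 1003·e^(0.18t) = 13500·e^(0.1t).
e^((0.18 − 0.1)t) = 13500/1003 → e^(0.08·t) = 13.46.
0.08·t = ln(13.46) = 2.5997, so t = 2.5997/0.08 = 32.496.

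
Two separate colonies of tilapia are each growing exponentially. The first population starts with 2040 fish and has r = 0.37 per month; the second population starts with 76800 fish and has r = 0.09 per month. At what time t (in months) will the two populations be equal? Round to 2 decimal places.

12.96 months

Set 2040·e^(0.37t) = 76800·e^(0.09t).
e^((0.37 − 0.09)t) = 76800/2040 → e^(0.28·t) = 37.647.
0.28·t = ln(37.647) = 3.6283, so t = 3.6283/0.28 = 12.958.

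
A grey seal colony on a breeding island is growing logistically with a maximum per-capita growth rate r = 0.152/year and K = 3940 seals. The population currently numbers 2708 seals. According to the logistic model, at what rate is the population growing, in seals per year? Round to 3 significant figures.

dN/dt = rN(1 − N/K) = 0.152 × 2708 × (1 − 2708/3940).
1 − 2708/3940 = 0.31269; dN/dt = 0.152 × 2708 × 0.31269 = 128.71.

129 seals per year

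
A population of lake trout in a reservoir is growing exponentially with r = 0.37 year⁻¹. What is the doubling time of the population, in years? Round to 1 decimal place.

Doubling time t_d = ln(2)/r = 0.6931/0.37 = 1.8734.

1.9 years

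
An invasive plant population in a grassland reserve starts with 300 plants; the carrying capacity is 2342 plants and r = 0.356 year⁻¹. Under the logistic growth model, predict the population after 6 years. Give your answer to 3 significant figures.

1300 plants

A = (K − N₀)/N₀ = (2342 − 300)/300 = 6.8067.
N(t) = K/(1 + A·e^(−rt)) = 2342/(1 + 6.8067×e^(−0.356×6)).
e^(−2.136) = 0.11813; denominator = 1 + 6.8067×0.11813 = 1.804.
N = 2342/1.804 = 1298.19.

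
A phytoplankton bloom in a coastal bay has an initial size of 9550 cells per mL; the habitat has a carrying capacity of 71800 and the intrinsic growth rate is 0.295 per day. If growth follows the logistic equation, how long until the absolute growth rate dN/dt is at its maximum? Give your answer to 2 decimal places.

6.35 days

Logistic growth is fastest at N = K/2 = 35900.
A = (K − N₀)/N₀ = 6.5183. Set K/(1 + A·e^(−rt)) = K/2 → A·e^(−rt) = 1.
e^(−0.295t) = 1/6.5183 = 0.153414, so t = ln(6.5183)/0.295 = 1.8746/0.295 = 6.3546.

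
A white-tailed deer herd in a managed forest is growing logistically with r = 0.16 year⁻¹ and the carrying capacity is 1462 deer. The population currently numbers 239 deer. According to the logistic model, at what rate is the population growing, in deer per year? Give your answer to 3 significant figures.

dN/dt = rN(1 − N/K) = 0.16 × 239 × (1 − 239/1462).
1 − 239/1462 = 0.83653; dN/dt = 0.16 × 239 × 0.83653 = 31.989.

32.0 deer per year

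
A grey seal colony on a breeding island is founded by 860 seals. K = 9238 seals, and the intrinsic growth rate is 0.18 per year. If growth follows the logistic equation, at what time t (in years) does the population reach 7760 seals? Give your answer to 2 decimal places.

21.86 years

A = (K − N₀)/N₀ = (9238 − 860)/860 = 9.7419.
Solve 9238/(1 + 9.7419·e^(−0.18t)) = 7760: 1 + 9.7419·e^(−0.18t) = 1.1905, so e^(−0.18t) = 0.0195511.
−0.18·t = ln(0.0195511) = -3.9347, so t = 3.9347/0.18 = 21.86.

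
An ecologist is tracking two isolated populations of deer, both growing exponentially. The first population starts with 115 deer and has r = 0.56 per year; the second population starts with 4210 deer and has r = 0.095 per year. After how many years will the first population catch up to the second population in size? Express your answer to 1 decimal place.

Set 115·e^(0.56t) = 4210·e^(0.095t).
e^((0.56 − 0.095)t) = 4210/115 → e^(0.465·t) = 36.609.
0.465·t = ln(36.609) = 3.6003, so t = 3.6003/0.465 = 7.7426.

7.7 years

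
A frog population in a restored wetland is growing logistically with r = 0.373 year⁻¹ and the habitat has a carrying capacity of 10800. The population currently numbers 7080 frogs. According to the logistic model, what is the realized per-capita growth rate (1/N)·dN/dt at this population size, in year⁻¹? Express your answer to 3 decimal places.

0.128 per year

(1/N)·dN/dt = r(1 − N/K) = 0.373 × (1 − 7080/10800).
= 0.373 × 0.34444 = 0.12848.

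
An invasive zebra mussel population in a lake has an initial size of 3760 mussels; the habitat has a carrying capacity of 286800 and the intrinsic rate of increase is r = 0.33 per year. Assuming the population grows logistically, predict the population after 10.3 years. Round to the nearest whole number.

A = (K − N₀)/N₀ = (286800 − 3760)/3760 = 75.277.
N(t) = K/(1 + A·e^(−rt)) = 286800/(1 + 75.277×e^(−0.33×10.3)).
e^(−3.399) = 0.033407; denominator = 1 + 75.277×0.033407 = 3.5147.
N = 286800/3.5147 = 81599.2.

81599 mussels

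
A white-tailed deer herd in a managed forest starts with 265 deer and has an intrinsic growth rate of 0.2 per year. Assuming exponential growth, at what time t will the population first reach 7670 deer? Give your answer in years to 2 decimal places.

Set N₀·e^(rt) = 7670: e^(0.2·t) = 7670/265 = 28.943.
0.2·t = ln(28.943) = 3.3653, so t = 3.3653/0.2 = 16.827.

16.83 years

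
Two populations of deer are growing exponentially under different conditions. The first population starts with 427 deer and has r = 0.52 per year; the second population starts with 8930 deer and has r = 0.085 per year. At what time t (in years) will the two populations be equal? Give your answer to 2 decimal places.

6.99 years

Set 427·e^(0.52t) = 8930·e^(0.085t).
e^((0.52 − 0.085)t) = 8930/427 → e^(0.435·t) = 20.913.
0.435·t = ln(20.913) = 3.0404, so t = 3.0404/0.435 = 6.9894.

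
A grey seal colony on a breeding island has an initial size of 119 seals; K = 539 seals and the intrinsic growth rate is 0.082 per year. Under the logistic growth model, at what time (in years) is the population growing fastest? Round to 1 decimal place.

15.4 years

Logistic growth is fastest at N = K/2 = 269.5.
A = (K − N₀)/N₀ = 3.5294. Set K/(1 + A·e^(−rt)) = K/2 → A·e^(−rt) = 1.
e^(−0.082t) = 1/3.5294 = 0.283333, so t = ln(3.5294)/0.082 = 1.2611/0.082 = 15.38.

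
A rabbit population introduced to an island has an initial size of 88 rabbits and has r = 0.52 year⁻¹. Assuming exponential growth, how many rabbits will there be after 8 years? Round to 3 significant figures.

5640 rabbits

N(t) = N₀·e^(rt) = 88 × e^(0.52×8) = 88 × e^4.16.
e^4.16 ≈ 64.072, so N ≈ 88 × 64.072 = 5638.29.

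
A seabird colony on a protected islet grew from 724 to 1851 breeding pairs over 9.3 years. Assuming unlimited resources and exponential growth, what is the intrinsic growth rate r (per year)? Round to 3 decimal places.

From N(t) = N₀·e^(rt): e^(r·9.3) = 1851/724 = 2.5566.
r·9.3 = ln(2.5566) = 0.93869, so r = 0.93869/9.3 = 0.10093.

0.101 per year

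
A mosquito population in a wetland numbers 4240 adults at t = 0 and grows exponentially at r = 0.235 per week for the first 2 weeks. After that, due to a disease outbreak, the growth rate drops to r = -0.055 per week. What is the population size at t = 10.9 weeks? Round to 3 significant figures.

Phase 1: N(2) = 4240·e^(0.235×2) = 4240·e^0.47 = 6783.98.
Phase 2 runs for 10.9 − 2 = 8.9 weeks at r = -0.055.
N(10.9) = 6783.98·e^(-0.055×8.9) = 6783.98·e^-0.4895 = 4158.12.

4160 adults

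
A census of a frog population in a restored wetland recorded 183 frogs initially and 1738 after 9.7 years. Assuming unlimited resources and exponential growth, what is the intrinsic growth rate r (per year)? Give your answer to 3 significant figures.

From N(t) = N₀·e^(rt): e^(r·9.7) = 1738/183 = 9.4973.
r·9.7 = ln(9.4973) = 2.251, so r = 2.251/9.7 = 0.23206.

0.232 per year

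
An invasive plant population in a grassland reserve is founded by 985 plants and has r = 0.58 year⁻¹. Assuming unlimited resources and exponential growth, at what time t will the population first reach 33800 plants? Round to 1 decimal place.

Set N₀·e^(rt) = 33800: e^(0.58·t) = 33800/985 = 34.315.
0.58·t = ln(34.315) = 3.5356, so t = 3.5356/0.58 = 6.0958.

6.1 years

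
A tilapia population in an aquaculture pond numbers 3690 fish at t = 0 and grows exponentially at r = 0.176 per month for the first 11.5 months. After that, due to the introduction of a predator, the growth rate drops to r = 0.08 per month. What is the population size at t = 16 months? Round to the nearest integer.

40030 fish

Phase 1: N(11.5) = 3690·e^(0.176×11.5) = 3690·e^2.024 = 27927.9.
Phase 2 runs for 16 − 11.5 = 4.5 months at r = 0.08.
N(16) = 27927.9·e^(0.08×4.5) = 27927.9·e^0.36 = 40029.9.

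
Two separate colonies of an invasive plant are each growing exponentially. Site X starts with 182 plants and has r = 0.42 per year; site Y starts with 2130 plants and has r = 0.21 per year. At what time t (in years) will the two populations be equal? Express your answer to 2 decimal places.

Set 182·e^(0.42t) = 2130·e^(0.21t).
e^((0.42 − 0.21)t) = 2130/182 → e^(0.21·t) = 11.703.
0.21·t = ln(11.703) = 2.4599, so t = 2.4599/0.21 = 11.714.

11.71 years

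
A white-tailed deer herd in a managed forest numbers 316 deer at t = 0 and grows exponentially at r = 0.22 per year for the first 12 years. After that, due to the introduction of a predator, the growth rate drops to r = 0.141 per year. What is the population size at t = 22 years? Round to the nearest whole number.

18138 deer

Phase 1: N(12) = 316·e^(0.22×12) = 316·e^2.64 = 4428.17.
Phase 2 runs for 22 − 12 = 10 years at r = 0.141.
N(22) = 4428.17·e^(0.141×10) = 4428.17·e^1.41 = 18137.6.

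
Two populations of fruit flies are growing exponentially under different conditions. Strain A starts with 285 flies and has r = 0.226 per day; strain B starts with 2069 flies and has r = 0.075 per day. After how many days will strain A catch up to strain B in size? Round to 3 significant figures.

13.1 days

Set 285·e^(0.226t) = 2069·e^(0.075t).
e^((0.226 − 0.075)t) = 2069/285 → e^(0.151·t) = 7.2596.
0.151·t = ln(7.2596) = 1.9823, so t = 1.9823/0.151 = 13.128.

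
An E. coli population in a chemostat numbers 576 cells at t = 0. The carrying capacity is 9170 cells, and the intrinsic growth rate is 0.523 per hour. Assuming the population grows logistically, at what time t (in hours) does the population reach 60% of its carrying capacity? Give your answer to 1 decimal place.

5.9 hours

A = (K − N₀)/N₀ = (9170 − 576)/576 = 14.92.
Solve 9170/(1 + 14.92·e^(−0.523t)) = 5502: 1 + 14.92·e^(−0.523t) = 1.6667, so e^(−0.523t) = 0.0446823.
−0.523·t = ln(0.0446823) = -3.1082, so t = 3.1082/0.523 = 5.943.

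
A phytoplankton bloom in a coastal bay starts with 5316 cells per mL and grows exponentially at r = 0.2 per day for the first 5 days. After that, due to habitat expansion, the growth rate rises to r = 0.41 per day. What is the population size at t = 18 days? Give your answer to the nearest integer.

Phase 1: N(5) = 5316·e^(0.2×5) = 5316·e^1 = 14450.4.
Phase 2 runs for 18 − 5 = 13 days at r = 0.41.
N(18) = 14450.4·e^(0.41×13) = 14450.4·e^5.33 = 2.983108×10^6.

2983108 cells per mL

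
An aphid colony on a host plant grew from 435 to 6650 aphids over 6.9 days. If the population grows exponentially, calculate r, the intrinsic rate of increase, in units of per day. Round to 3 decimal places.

From N(t) = N₀·e^(rt): e^(r·6.9) = 6650/435 = 15.287.
r·6.9 = ln(15.287) = 2.727, so r = 2.727/6.9 = 0.39522.

0.395 per day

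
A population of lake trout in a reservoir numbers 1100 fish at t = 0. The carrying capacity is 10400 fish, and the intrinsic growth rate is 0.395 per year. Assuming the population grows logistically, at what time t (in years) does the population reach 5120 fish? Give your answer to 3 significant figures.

5.33 years

A = (K − N₀)/N₀ = (10400 − 1100)/1100 = 8.4545.
Solve 10400/(1 + 8.4545·e^(−0.395t)) = 5120: 1 + 8.4545·e^(−0.395t) = 2.0312, so e^(−0.395t) = 0.121976.
−0.395·t = ln(0.121976) = -2.1039, so t = 2.1039/0.395 = 5.3264.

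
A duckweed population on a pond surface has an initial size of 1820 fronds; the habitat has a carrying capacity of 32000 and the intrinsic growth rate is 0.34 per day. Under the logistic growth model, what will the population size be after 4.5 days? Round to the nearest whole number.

6971 fronds

A = (K − N₀)/N₀ = (32000 − 1820)/1820 = 16.582.
N(t) = K/(1 + A·e^(−rt)) = 32000/(1 + 16.582×e^(−0.34×4.5)).
e^(−1.53) = 0.21654; denominator = 1 + 16.582×0.21654 = 4.5907.
N = 32000/4.5907 = 6970.64.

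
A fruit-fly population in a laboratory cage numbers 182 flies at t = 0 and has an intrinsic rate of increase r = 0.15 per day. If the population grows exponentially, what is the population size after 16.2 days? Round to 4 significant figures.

N(t) = N₀·e^(rt) = 182 × e^(0.15×16.2) = 182 × e^2.43.
e^2.43 ≈ 11.359, so N ≈ 182 × 11.359 = 2067.32.

2067 flies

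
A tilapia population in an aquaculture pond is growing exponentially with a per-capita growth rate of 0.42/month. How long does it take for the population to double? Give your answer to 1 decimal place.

1.7 months

Doubling time t_d = ln(2)/r = 0.6931/0.42 = 1.6504.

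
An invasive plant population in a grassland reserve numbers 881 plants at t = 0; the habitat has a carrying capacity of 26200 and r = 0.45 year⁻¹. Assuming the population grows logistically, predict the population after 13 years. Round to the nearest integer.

24197 plants

A = (K − N₀)/N₀ = (26200 − 881)/881 = 28.739.
N(t) = K/(1 + A·e^(−rt)) = 26200/(1 + 28.739×e^(−0.45×13)).
e^(−5.85) = 0.0028799; denominator = 1 + 28.739×0.0028799 = 1.0828.
N = 26200/1.0828 = 24197.3.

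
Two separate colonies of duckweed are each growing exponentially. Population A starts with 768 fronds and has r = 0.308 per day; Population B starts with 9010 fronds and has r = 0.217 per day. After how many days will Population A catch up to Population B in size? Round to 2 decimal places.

27.06 days

Set 768·e^(0.308t) = 9010·e^(0.217t).
e^((0.308 − 0.217)t) = 9010/768 → e^(0.091·t) = 11.732.
0.091·t = ln(11.732) = 2.4623, so t = 2.4623/0.091 = 27.058.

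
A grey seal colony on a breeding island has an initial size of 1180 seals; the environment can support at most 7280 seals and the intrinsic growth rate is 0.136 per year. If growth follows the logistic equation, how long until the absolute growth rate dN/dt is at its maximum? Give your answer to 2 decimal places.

Logistic growth is fastest at N = K/2 = 3640.
A = (K − N₀)/N₀ = 5.1695. Set K/(1 + A·e^(−rt)) = K/2 → A·e^(−rt) = 1.
e^(−0.136t) = 1/5.1695 = 0.193443, so t = ln(5.1695)/0.136 = 1.6428/0.136 = 12.079.

12.08 years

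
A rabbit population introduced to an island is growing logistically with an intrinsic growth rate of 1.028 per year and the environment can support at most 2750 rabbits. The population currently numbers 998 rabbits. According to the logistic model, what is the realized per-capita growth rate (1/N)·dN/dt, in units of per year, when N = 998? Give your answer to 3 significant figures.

(1/N)·dN/dt = r(1 − N/K) = 1.028 × (1 − 998/2750).
= 1.028 × 0.63709 = 0.65493.

0.655 per year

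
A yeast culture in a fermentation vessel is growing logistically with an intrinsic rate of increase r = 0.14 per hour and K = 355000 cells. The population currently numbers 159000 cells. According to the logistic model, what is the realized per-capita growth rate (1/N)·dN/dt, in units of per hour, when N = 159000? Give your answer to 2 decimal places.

(1/N)·dN/dt = r(1 − N/K) = 0.14 × (1 − 159000/355000).
= 0.14 × 0.55211 = 0.077296.

0.08 per hour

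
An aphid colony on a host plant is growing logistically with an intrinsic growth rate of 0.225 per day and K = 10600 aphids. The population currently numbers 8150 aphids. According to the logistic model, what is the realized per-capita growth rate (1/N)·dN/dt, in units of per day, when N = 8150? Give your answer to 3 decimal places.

0.052 per day

(1/N)·dN/dt = r(1 − N/K) = 0.225 × (1 − 8150/10600).
= 0.225 × 0.23113 = 0.052005.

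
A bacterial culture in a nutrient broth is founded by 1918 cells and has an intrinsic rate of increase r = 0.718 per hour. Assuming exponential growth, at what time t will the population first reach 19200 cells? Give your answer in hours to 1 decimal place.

Set N₀·e^(rt) = 19200: e^(0.718·t) = 19200/1918 = 10.01.
0.718·t = ln(10.01) = 2.3036, so t = 2.3036/0.718 = 3.2084.

3.2 hours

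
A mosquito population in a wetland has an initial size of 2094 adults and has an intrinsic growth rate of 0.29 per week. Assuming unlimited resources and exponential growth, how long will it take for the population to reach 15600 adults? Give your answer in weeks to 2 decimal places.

6.92 weeks

Set N₀·e^(rt) = 15600: e^(0.29·t) = 15600/2094 = 7.4499.
0.29·t = ln(7.4499) = 2.0082, so t = 2.0082/0.29 = 6.9248.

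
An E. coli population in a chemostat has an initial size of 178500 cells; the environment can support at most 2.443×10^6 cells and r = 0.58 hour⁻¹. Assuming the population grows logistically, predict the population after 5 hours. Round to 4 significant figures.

A = (K − N₀)/N₀ = (2.443×10^6 − 178500)/178500 = 12.686.
N(t) = K/(1 + A·e^(−rt)) = 2.443×10^6/(1 + 12.686×e^(−0.58×5)).
e^(−2.9) = 0.055023; denominator = 1 + 12.686×0.055023 = 1.698.
N = 2.443×10^6/1.698 = 1.438718×10^6.

1439000 cells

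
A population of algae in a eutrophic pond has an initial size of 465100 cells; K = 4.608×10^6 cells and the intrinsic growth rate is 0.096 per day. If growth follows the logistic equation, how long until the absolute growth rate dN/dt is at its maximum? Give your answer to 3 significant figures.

Logistic growth is fastest at N = K/2 = 2.304×10^6.
A = (K − N₀)/N₀ = 8.9075. Set K/(1 + A·e^(−rt)) = K/2 → A·e^(−rt) = 1.
e^(−0.096t) = 1/8.9075 = 0.112264, so t = ln(8.9075)/0.096 = 2.1869/0.096 = 22.78.

22.8 days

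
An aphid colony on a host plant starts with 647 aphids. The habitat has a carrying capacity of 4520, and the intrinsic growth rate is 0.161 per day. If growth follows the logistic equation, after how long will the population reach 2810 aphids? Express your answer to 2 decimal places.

14.20 days

A = (K − N₀)/N₀ = (4520 − 647)/647 = 5.9861.
Solve 4520/(1 + 5.9861·e^(−0.161t)) = 2810: 1 + 5.9861·e^(−0.161t) = 1.6085, so e^(−0.161t) = 0.101659.
−0.161·t = ln(0.101659) = -2.2861, so t = 2.2861/0.161 = 14.2.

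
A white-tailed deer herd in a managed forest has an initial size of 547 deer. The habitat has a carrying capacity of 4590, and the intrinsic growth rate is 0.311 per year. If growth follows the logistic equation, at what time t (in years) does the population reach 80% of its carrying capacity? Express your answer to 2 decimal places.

A = (K − N₀)/N₀ = (4590 − 547)/547 = 7.3912.
Solve 4590/(1 + 7.3912·e^(−0.311t)) = 3672: 1 + 7.3912·e^(−0.311t) = 1.25, so e^(−0.311t) = 0.0338239.
−0.311·t = ln(0.0338239) = -3.3866, so t = 3.3866/0.311 = 10.889.

10.89 years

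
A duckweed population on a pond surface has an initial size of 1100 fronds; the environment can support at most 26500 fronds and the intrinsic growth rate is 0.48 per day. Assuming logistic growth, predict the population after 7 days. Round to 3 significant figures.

A = (K − N₀)/N₀ = (26500 − 1100)/1100 = 23.091.
N(t) = K/(1 + A·e^(−rt)) = 26500/(1 + 23.091×e^(−0.48×7)).
e^(−3.36) = 0.034735; denominator = 1 + 23.091×0.034735 = 1.8021.
N = 26500/1.8021 = 14705.3.

14700 fronds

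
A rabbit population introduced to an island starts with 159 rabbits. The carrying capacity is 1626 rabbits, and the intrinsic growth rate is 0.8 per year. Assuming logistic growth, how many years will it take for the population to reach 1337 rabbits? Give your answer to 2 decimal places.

A = (K − N₀)/N₀ = (1626 − 159)/159 = 9.2264.
Solve 1626/(1 + 9.2264·e^(−0.8t)) = 1337: 1 + 9.2264·e^(−0.8t) = 1.2162, so e^(−0.8t) = 0.0234279.
−0.8·t = ln(0.0234279) = -3.7538, so t = 3.7538/0.8 = 4.6923.

4.69 years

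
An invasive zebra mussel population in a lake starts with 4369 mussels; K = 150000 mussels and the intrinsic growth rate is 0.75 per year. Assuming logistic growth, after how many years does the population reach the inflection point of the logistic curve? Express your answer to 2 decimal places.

Logistic growth is fastest at N = K/2 = 75000.
A = (K − N₀)/N₀ = 33.333. Set K/(1 + A·e^(−rt)) = K/2 → A·e^(−rt) = 1.
e^(−0.75t) = 1/33.333 = 0.0300005, so t = ln(33.333)/0.75 = 3.5065/0.75 = 4.6754.

4.68 years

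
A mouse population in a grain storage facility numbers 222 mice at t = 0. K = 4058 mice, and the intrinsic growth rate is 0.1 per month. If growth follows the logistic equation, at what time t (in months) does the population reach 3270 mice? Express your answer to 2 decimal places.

42.73 months

A = (K − N₀)/N₀ = (4058 − 222)/222 = 17.279.
Solve 4058/(1 + 17.279·e^(−0.1t)) = 3270: 1 + 17.279·e^(−0.1t) = 1.241, so e^(−0.1t) = 0.0139461.
−0.1·t = ln(0.0139461) = -4.2726, so t = 4.2726/0.1 = 42.726.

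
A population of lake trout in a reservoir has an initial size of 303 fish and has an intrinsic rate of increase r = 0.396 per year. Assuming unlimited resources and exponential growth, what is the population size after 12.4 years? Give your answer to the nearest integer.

N(t) = N₀·e^(rt) = 303 × e^(0.396×12.4) = 303 × e^4.91.
e^4.91 ≈ 135.69, so N ≈ 303 × 135.69 = 41115.2.

41115 fish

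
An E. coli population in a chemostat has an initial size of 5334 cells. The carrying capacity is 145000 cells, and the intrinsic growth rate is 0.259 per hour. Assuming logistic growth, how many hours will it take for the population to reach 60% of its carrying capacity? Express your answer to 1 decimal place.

A = (K − N₀)/N₀ = (145000 − 5334)/5334 = 26.184.
Solve 145000/(1 + 26.184·e^(−0.259t)) = 87000: 1 + 26.184·e^(−0.259t) = 1.6667, so e^(−0.259t) = 0.0254607.
−0.259·t = ln(0.0254607) = -3.6706, so t = 3.6706/0.259 = 14.172.

14.2 hours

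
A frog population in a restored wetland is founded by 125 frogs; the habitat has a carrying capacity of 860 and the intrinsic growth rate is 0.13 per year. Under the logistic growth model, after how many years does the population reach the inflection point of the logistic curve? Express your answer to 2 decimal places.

Logistic growth is fastest at N = K/2 = 430.
A = (K − N₀)/N₀ = 5.88. Set K/(1 + A·e^(−rt)) = K/2 → A·e^(−rt) = 1.
e^(−0.13t) = 1/5.88 = 0.170068, so t = ln(5.88)/0.13 = 1.7716/0.13 = 13.627.

13.63 years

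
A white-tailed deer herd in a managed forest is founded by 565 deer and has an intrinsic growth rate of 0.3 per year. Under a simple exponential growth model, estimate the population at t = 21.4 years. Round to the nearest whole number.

346912 deer

N(t) = N₀·e^(rt) = 565 × e^(0.3×21.4) = 565 × e^6.42.
e^6.42 ≈ 614, so N ≈ 565 × 614 = 346912.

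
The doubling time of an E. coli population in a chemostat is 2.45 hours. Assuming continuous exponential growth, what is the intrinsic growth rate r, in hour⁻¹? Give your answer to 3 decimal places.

0.283 per hour

r = ln(2)/t_d = 0.6931/2.45 = 0.28292.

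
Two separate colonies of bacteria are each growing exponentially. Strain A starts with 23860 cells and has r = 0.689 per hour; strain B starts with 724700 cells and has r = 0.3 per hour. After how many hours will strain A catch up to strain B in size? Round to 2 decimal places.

Set 23860·e^(0.689t) = 724700·e^(0.3t).
e^((0.689 − 0.3)t) = 724700/23860 → e^(0.389·t) = 30.373.
0.389·t = ln(30.373) = 3.4136, so t = 3.4136/0.389 = 8.7752.

8.78 hours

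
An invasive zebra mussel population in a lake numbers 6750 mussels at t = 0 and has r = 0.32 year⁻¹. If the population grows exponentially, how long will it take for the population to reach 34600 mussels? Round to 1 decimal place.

5.1 years

Set N₀·e^(rt) = 34600: e^(0.32·t) = 34600/6750 = 5.1259.
0.32·t = ln(5.1259) = 1.6343, so t = 1.6343/0.32 = 5.1072.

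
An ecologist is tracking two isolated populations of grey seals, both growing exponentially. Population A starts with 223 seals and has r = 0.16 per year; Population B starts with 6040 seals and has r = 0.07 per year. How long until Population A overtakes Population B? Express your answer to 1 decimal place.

36.7 years

Set 223·e^(0.16t) = 6040·e^(0.07t).
e^((0.16 − 0.07)t) = 6040/223 → e^(0.09·t) = 27.085.
0.09·t = ln(27.085) = 3.299, so t = 3.299/0.09 = 36.655.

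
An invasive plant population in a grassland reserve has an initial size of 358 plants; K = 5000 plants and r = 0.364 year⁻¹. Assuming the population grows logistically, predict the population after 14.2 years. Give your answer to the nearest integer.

A = (K − N₀)/N₀ = (5000 − 358)/358 = 12.966.
N(t) = K/(1 + A·e^(−rt)) = 5000/(1 + 12.966×e^(−0.364×14.2)).
e^(−5.169) = 0.0056914; denominator = 1 + 12.966×0.0056914 = 1.0738.
N = 5000/1.0738 = 4656.37.

4656 plants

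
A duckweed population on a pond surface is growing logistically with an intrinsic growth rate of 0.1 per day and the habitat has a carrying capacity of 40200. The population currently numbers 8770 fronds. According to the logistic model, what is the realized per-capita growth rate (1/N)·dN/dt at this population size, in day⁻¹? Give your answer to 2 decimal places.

(1/N)·dN/dt = r(1 − N/K) = 0.1 × (1 − 8770/40200).
= 0.1 × 0.78184 = 0.078184.

0.08 per day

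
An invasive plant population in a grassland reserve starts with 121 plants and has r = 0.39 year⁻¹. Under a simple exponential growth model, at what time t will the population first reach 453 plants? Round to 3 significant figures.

Set N₀·e^(rt) = 453: e^(0.39·t) = 453/121 = 3.7438.
0.39·t = ln(3.7438) = 1.3201, so t = 1.3201/0.39 = 3.3849.

3.38 years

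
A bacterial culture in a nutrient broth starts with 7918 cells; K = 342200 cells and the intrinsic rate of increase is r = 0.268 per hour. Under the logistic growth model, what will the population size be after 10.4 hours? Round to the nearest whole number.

A = (K − N₀)/N₀ = (342200 − 7918)/7918 = 42.218.
N(t) = K/(1 + A·e^(−rt)) = 342200/(1 + 42.218×e^(−0.268×10.4)).
e^(−2.787) = 0.061593; denominator = 1 + 42.218×0.061593 = 3.6004.
N = 342200/3.6004 = 95046.3.

95046 cells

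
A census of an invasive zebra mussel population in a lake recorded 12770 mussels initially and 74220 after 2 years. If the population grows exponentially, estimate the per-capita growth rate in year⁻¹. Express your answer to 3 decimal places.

From N(t) = N₀·e^(rt): e^(r·2) = 74220/12770 = 5.8121.
r·2 = ln(5.8121) = 1.7599, so r = 1.7599/2 = 0.87997.

0.880 per year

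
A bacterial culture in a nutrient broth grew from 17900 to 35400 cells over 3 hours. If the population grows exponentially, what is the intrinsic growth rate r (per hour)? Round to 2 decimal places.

0.23 per hour

From N(t) = N₀·e^(rt): e^(r·3) = 35400/17900 = 1.9777.
r·3 = ln(1.9777) = 0.68191, so r = 0.68191/3 = 0.2273.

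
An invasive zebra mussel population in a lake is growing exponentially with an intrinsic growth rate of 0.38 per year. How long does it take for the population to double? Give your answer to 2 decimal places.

Doubling time t_d = ln(2)/r = 0.6931/0.38 = 1.8241.

1.82 years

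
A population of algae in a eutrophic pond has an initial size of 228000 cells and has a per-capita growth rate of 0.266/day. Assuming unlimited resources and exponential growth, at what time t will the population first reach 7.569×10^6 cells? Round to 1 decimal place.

Set N₀·e^(rt) = 7.569×10^6: e^(0.266·t) = 7.569×10^6/228000 = 33.197.
0.266·t = ln(33.197) = 3.5025, so t = 3.5025/0.266 = 13.167.

13.2 days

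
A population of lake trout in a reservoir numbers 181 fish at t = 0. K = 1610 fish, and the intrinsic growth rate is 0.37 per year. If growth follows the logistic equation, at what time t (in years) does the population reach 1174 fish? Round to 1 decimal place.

8.3 years

A = (K − N₀)/N₀ = (1610 − 181)/181 = 7.895.
Solve 1610/(1 + 7.895·e^(−0.37t)) = 1174: 1 + 7.895·e^(−0.37t) = 1.3714, so e^(−0.37t) = 0.0470397.
−0.37·t = ln(0.0470397) = -3.0568, so t = 3.0568/0.37 = 8.2615.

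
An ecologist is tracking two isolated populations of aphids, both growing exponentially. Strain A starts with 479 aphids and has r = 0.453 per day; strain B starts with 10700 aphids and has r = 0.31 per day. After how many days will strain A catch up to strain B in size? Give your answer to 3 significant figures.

Set 479·e^(0.453t) = 10700·e^(0.31t).
e^((0.453 − 0.31)t) = 10700/479 → e^(0.143·t) = 22.338.
0.143·t = ln(22.338) = 3.1063, so t = 3.1063/0.143 = 21.722.

21.7 days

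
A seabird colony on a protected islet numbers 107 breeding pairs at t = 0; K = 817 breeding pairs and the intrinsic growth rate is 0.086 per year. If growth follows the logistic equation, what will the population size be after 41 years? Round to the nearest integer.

A = (K − N₀)/N₀ = (817 − 107)/107 = 6.6355.
N(t) = K/(1 + A·e^(−rt)) = 817/(1 + 6.6355×e^(−0.086×41)).
e^(−3.526) = 0.029422; denominator = 1 + 6.6355×0.029422 = 1.1952.
N = 817/1.1952 = 683.549.

684 breeding pairs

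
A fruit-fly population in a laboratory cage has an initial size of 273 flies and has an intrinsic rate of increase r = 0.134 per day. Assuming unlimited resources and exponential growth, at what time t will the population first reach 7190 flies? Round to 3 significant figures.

24.4 days

Set N₀·e^(rt) = 7190: e^(0.134·t) = 7190/273 = 26.337.
0.134·t = ln(26.337) = 3.271, so t = 3.271/0.134 = 24.41.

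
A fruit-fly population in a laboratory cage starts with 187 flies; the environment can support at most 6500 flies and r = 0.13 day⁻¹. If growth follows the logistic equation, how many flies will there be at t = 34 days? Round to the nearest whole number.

4622 flies

A = (K − N₀)/N₀ = (6500 − 187)/187 = 33.759.
N(t) = K/(1 + A·e^(−rt)) = 6500/(1 + 33.759×e^(−0.13×34)).
e^(−4.42) = 0.012034; denominator = 1 + 33.759×0.012034 = 1.4063.
N = 6500/1.4063 = 4622.16.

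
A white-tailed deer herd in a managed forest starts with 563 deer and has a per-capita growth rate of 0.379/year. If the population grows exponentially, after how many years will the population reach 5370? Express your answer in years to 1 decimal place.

6.0 years

Set N₀·e^(rt) = 5370: e^(0.379·t) = 5370/563 = 9.5382.
0.379·t = ln(9.5382) = 2.2553, so t = 2.2553/0.379 = 5.9507.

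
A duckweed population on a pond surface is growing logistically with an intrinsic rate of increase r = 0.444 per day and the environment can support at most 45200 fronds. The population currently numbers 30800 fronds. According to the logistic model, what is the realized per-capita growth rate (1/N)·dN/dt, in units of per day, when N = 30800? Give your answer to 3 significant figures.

(1/N)·dN/dt = r(1 − N/K) = 0.444 × (1 − 30800/45200).
= 0.444 × 0.31858 = 0.14145.

0.141 per day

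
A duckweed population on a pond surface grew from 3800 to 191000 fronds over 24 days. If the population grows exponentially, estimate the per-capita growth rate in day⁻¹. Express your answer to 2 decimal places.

From N(t) = N₀·e^(rt): e^(r·24) = 191000/3800 = 50.263.
r·24 = ln(50.263) = 3.9173, so r = 3.9173/24 = 0.16322.

0.16 per day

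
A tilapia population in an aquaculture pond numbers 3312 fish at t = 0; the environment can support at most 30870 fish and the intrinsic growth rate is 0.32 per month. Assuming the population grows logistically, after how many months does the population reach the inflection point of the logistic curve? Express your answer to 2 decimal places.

Logistic growth is fastest at N = K/2 = 15435.
A = (K − N₀)/N₀ = 8.3207. Set K/(1 + A·e^(−rt)) = K/2 → A·e^(−rt) = 1.
e^(−0.32t) = 1/8.3207 = 0.120183, so t = ln(8.3207)/0.32 = 2.1187/0.32 = 6.6211.

6.62 months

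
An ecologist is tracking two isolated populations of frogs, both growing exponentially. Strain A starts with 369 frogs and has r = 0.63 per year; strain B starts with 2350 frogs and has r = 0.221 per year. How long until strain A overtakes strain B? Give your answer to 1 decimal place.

Set 369·e^(0.63t) = 2350·e^(0.221t).
e^((0.63 − 0.221)t) = 2350/369 → e^(0.409·t) = 6.3686.
0.409·t = ln(6.3686) = 1.8514, so t = 1.8514/0.409 = 4.5266.

4.5 years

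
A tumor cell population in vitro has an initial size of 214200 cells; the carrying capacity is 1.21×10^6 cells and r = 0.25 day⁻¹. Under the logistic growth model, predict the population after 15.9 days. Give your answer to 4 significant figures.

1113000 cells

A = (K − N₀)/N₀ = (1.21×10^6 − 214200)/214200 = 4.6489.
N(t) = K/(1 + A·e^(−rt)) = 1.21×10^6/(1 + 4.6489×e^(−0.25×15.9)).
e^(−3.975) = 0.018779; denominator = 1 + 4.6489×0.018779 = 1.0873.
N = 1.21×10^6/1.0873 = 1.112845×10^6.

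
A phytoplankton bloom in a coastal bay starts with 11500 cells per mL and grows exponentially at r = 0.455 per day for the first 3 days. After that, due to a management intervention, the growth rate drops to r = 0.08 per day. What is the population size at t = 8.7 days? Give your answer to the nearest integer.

71047 cells per mL

Phase 1: N(3) = 11500·e^(0.455×3) = 11500·e^1.365 = 45030.8.
Phase 2 runs for 8.7 − 3 = 5.7 days at r = 0.08.
N(8.7) = 45030.8·e^(0.08×5.7) = 45030.8·e^0.456 = 71047.4.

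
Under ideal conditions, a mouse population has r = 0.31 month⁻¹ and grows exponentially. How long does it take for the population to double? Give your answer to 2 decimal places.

2.24 months

Doubling time t_d = ln(2)/r = 0.6931/0.31 = 2.236.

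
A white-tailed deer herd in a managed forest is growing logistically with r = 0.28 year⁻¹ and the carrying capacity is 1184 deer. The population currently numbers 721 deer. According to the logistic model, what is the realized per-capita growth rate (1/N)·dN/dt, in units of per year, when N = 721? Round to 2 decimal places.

(1/N)·dN/dt = r(1 − N/K) = 0.28 × (1 − 721/1184).
= 0.28 × 0.39105 = 0.10949.

0.11 per year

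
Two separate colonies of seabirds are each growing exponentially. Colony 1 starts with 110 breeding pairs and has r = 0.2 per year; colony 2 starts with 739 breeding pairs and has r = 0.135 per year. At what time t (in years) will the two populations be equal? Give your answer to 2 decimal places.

29.30 years

Set 110·e^(0.2t) = 739·e^(0.135t).
e^((0.2 − 0.135)t) = 739/110 → e^(0.065·t) = 6.7182.
0.065·t = ln(6.7182) = 1.9048, so t = 1.9048/0.065 = 29.305.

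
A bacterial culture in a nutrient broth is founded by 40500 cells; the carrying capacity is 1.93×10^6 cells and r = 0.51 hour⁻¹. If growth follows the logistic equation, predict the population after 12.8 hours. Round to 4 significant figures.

1807000 cells

A = (K − N₀)/N₀ = (1.93×10^6 − 40500)/40500 = 46.654.
N(t) = K/(1 + A·e^(−rt)) = 1.93×10^6/(1 + 46.654×e^(−0.51×12.8)).
e^(−6.528) = 0.0014619; denominator = 1 + 46.654×0.0014619 = 1.0682.
N = 1.93×10^6/1.0682 = 1.806769×10^6.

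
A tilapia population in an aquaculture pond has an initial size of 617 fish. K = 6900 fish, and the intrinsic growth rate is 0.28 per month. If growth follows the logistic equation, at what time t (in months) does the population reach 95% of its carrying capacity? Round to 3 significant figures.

18.8 months

A = (K − N₀)/N₀ = (6900 − 617)/617 = 10.183.
Solve 6900/(1 + 10.183·e^(−0.28t)) = 6555: 1 + 10.183·e^(−0.28t) = 1.0526, so e^(−0.28t) = 0.0051685.
−0.28·t = ln(0.0051685) = -5.2652, so t = 5.2652/0.28 = 18.804.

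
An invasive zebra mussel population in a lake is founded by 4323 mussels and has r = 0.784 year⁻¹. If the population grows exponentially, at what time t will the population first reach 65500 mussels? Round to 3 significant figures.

3.47 years

Set N₀·e^(rt) = 65500: e^(0.784·t) = 65500/4323 = 15.152.
0.784·t = ln(15.152) = 2.7181, so t = 2.7181/0.784 = 3.467.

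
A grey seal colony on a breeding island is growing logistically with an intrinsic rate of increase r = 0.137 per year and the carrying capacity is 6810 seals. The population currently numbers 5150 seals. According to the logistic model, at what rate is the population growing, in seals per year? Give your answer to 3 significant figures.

172 seals per year

dN/dt = rN(1 − N/K) = 0.137 × 5150 × (1 − 5150/6810).
1 − 5150/6810 = 0.24376; dN/dt = 0.137 × 5150 × 0.24376 = 171.98.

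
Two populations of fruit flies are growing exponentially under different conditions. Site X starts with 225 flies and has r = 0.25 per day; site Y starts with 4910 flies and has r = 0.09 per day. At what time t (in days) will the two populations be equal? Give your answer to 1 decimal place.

19.3 days

Set 225·e^(0.25t) = 4910·e^(0.09t).
e^((0.25 − 0.09)t) = 4910/225 → e^(0.16·t) = 21.822.
0.16·t = ln(21.822) = 3.0829, so t = 3.0829/0.16 = 19.268.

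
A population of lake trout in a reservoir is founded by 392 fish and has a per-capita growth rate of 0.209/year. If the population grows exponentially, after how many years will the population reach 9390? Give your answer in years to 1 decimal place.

15.2 years

Set N₀·e^(rt) = 9390: e^(0.209·t) = 9390/392 = 23.954.
0.209·t = ln(23.954) = 3.1761, so t = 3.1761/0.209 = 15.197.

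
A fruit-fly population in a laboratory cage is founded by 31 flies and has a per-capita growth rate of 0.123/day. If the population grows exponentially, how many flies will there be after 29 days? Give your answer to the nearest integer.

N(t) = N₀·e^(rt) = 31 × e^(0.123×29) = 31 × e^3.567.
e^3.567 ≈ 35.41, so N ≈ 31 × 35.41 = 1097.72.

1098 flies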